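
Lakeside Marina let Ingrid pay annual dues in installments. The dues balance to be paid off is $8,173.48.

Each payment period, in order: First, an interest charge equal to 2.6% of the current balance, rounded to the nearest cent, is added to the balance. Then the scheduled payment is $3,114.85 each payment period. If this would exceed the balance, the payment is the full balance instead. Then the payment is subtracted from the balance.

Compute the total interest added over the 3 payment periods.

$409.19

Payment period 1: $8,173.48 +$212.51 interest = $8,385.99; pay $3,114.85 → $5,271.14
Payment period 2: $5,271.14 +$137.05 interest = $5,408.19; pay $3,114.85 → $2,293.34
Payment period 3: $2,293.34 +$59.63 interest = $2,352.97; pay $2,352.97 → $0.00
Total interest: $212.51 + $137.05 + $59.63 = $409.19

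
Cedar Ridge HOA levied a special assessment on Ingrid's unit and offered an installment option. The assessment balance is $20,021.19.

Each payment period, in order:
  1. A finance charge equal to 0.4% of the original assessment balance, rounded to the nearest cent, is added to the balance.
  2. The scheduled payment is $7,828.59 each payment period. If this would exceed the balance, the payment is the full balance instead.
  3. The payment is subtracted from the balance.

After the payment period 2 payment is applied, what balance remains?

# | Opening | Interest | Payment | End bal
1 | $20,021.19 | $80.08 | $7,828.59 | $12,272.68
2 | $12,272.68 | $80.08 | $7,828.59 | $4,524.17

$4,524.17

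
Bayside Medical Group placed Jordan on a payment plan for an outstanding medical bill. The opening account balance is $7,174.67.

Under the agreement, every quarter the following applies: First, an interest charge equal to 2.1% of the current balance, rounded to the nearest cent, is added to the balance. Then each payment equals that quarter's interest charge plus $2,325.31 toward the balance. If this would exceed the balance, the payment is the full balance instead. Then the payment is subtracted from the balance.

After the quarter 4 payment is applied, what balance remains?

$0.00

Quarter 1: opening $7,174.67; interest $150.67 → $7,325.34; payment $2,475.98; balance $4,849.36
Quarter 2: opening $4,849.36; interest $101.84 → $4,951.20; payment $2,427.15; balance $2,524.05
Quarter 3: opening $2,524.05; interest $53.01 → $2,577.06; payment $2,378.32; balance $198.74
Quarter 4: opening $198.74; interest $4.17 → $202.91; payment $202.91; balance $0.00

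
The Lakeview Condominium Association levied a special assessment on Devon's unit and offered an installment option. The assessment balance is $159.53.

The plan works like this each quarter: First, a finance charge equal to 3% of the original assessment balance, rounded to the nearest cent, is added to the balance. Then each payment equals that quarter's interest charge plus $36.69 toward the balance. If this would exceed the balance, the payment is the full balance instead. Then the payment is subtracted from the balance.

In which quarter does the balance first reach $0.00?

Quarter 1: $159.53 +$4.79 interest = $164.32; pay $41.48 → $122.84
Quarter 2: $122.84 +$4.79 interest = $127.63; pay $41.48 → $86.15
Quarter 3: $86.15 +$4.79 interest = $90.94; pay $41.48 → $49.46
Quarter 4: $49.46 +$4.79 interest = $54.25; pay $41.48 → $12.77
Quarter 5: $12.77 +$4.79 interest = $17.56; pay $17.56 → $0.00
Balance reaches $0.00 in quarter 5.

5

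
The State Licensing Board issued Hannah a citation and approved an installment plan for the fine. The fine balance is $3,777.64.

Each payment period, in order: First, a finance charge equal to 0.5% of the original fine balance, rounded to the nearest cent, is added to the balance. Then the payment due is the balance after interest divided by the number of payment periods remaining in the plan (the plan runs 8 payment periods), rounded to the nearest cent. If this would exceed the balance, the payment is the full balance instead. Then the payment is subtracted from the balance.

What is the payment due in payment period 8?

Payment period 1: opening $3,777.64; interest $18.89 → $3,796.53; payment $474.57; balance $3,321.96
Payment period 2: opening $3,321.96; interest $18.89 → $3,340.85; payment $477.26; balance $2,863.59
Payment period 3: opening $2,863.59; interest $18.89 → $2,882.48; payment $480.41; balance $2,402.07
Payment period 4: opening $2,402.07; interest $18.89 → $2,420.96; payment $484.19; balance $1,936.77
Payment period 5: opening $1,936.77; interest $18.89 → $1,955.66; payment $488.92; balance $1,466.74
Payment period 6: opening $1,466.74; interest $18.89 → $1,485.63; payment $495.21; balance $990.42
Payment period 7: opening $990.42; interest $18.89 → $1,009.31; payment $504.66; balance $504.65
Payment period 8: opening $504.65; interest $18.89 → $523.54; payment $523.54; balance $0.00

$523.54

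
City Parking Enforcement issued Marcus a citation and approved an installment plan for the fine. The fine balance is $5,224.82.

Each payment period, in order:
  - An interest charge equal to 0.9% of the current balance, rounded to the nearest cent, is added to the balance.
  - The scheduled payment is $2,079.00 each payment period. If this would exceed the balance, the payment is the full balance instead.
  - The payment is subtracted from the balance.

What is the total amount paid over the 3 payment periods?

Payment period 1: $5,224.82 +$47.02 interest = $5,271.84; pay $2,079.00 → $3,192.84
Payment period 2: $3,192.84 +$28.74 interest = $3,221.58; pay $2,079.00 → $1,142.58
Payment period 3: $1,142.58 +$10.28 interest = $1,152.86; pay $1,152.86 → $0.00
Total paid: $5,310.86

$5,310.86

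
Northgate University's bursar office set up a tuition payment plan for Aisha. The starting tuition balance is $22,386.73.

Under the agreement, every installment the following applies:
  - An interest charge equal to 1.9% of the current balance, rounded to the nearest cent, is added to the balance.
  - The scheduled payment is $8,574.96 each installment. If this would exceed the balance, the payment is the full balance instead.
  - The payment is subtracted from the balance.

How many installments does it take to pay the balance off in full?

3

Installment 1: opening $22,386.73; interest $425.35 → $22,812.08; payment $8,574.96; balance $14,237.12
Installment 2: opening $14,237.12; interest $270.51 → $14,507.63; payment $8,574.96; balance $5,932.67
Installment 3: opening $5,932.67; interest $112.72 → $6,045.39; payment $6,045.39; balance $0.00
Balance reaches $0.00 in installment 3.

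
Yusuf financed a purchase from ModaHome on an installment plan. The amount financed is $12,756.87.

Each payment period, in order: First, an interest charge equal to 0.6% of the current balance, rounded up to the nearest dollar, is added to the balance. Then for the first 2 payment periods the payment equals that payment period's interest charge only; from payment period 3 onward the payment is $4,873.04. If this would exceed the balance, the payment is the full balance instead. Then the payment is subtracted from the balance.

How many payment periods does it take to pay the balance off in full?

5

Payment period 1: $12,756.87 +$77.00 interest = $12,833.87; pay $77.00 → $12,756.87
Payment period 2: $12,756.87 +$77.00 interest = $12,833.87; pay $77.00 → $12,756.87
Payment period 3: $12,756.87 +$77.00 interest = $12,833.87; pay $4,873.04 → $7,960.83
Payment period 4: $7,960.83 +$48.00 interest = $8,008.83; pay $4,873.04 → $3,135.79
Payment period 5: $3,135.79 +$19.00 interest = $3,154.79; pay $3,154.79 → $0.00
Balance reaches $0.00 in payment period 5.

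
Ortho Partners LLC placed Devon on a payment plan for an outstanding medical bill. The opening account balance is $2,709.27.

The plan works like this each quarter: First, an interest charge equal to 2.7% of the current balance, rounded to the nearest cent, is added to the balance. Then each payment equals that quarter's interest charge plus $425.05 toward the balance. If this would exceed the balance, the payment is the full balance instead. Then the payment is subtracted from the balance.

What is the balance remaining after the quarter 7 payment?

$0.00

Quarter 1: opening $2,709.27; interest $73.15 → $2,782.42; payment $498.20; balance $2,284.22
Quarter 2: opening $2,284.22; interest $61.67 → $2,345.89; payment $486.72; balance $1,859.17
Quarter 3: opening $1,859.17; interest $50.20 → $1,909.37; payment $475.25; balance $1,434.12
Quarter 4: opening $1,434.12; interest $38.72 → $1,472.84; payment $463.77; balance $1,009.07
Quarter 5: opening $1,009.07; interest $27.24 → $1,036.31; payment $452.29; balance $584.02
Quarter 6: opening $584.02; interest $15.77 → $599.79; payment $440.82; balance $158.97
Quarter 7: opening $158.97; interest $4.29 → $163.26; payment $163.26; balance $0.00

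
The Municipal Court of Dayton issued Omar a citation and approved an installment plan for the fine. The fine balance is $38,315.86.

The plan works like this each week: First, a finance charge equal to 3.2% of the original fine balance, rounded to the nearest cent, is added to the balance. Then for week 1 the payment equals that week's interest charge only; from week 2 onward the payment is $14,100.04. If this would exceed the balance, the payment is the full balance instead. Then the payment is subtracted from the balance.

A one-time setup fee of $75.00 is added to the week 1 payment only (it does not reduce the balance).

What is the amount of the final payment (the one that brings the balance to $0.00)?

Week 1: opening $38,315.86; interest $1,226.11 → $39,541.97; payment $1,226.11 (+ $75.00 fee); balance $38,315.86
Week 2: opening $38,315.86; interest $1,226.11 → $39,541.97; payment $14,100.04; balance $25,441.93
Week 3: opening $25,441.93; interest $1,226.11 → $26,668.04; payment $14,100.04; balance $12,568.00
Week 4: opening $12,568.00; interest $1,226.11 → $13,794.11; payment $13,794.11; balance $0.00

$13,794.11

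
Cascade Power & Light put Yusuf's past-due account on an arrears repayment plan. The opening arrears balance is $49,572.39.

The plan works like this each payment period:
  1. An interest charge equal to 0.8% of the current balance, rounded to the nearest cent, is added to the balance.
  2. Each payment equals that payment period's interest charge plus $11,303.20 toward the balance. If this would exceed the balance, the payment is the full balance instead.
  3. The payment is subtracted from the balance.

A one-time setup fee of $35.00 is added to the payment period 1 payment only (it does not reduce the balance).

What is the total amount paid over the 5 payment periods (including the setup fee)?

Payment period 1: opening $49,572.39; interest $396.58 → $49,968.97; payment $11,699.78 (+ $35.00 fee); balance $38,269.19
Payment period 2: opening $38,269.19; interest $306.15 → $38,575.34; payment $11,609.35; balance $26,965.99
Payment period 3: opening $26,965.99; interest $215.73 → $27,181.72; payment $11,518.93; balance $15,662.79
Payment period 4: opening $15,662.79; interest $125.30 → $15,788.09; payment $11,428.50; balance $4,359.59
Payment period 5: opening $4,359.59; interest $34.88 → $4,394.47; payment $4,394.47; balance $0.00
Total paid: $50,686.03

$50,686.03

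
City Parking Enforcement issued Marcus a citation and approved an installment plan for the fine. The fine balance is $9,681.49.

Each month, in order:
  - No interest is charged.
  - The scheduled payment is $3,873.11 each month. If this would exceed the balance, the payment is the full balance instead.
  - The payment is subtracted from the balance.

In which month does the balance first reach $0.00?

# | Opening | Payment | End bal
1 | $9,681.49 | $3,873.11 | $5,808.38
2 | $5,808.38 | $3,873.11 | $1,935.27
3 | $1,935.27 | $1,935.27 | $0.00
Balance reaches $0.00 in month 3.

3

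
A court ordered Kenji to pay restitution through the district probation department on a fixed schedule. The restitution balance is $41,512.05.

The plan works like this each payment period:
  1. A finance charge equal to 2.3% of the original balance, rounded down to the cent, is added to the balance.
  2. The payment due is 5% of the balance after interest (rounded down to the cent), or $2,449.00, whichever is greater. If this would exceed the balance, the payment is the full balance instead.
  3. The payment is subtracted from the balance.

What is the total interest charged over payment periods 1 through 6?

$5,728.62

Payment period 1: $41,512.05 +$954.77 interest = $42,466.82; pay $2,449.00 → $40,017.82
Payment period 2: $40,017.82 +$954.77 interest = $40,972.59; pay $2,449.00 → $38,523.59
Payment period 3: $38,523.59 +$954.77 interest = $39,478.36; pay $2,449.00 → $37,029.36
Payment period 4: $37,029.36 +$954.77 interest = $37,984.13; pay $2,449.00 → $35,535.13
Payment period 5: $35,535.13 +$954.77 interest = $36,489.90; pay $2,449.00 → $34,040.90
Payment period 6: $34,040.90 +$954.77 interest = $34,995.67; pay $2,449.00 → $32,546.67
Total interest: $954.77 + $954.77 + $954.77 + $954.77 + $954.77 + $954.77 = $5,728.62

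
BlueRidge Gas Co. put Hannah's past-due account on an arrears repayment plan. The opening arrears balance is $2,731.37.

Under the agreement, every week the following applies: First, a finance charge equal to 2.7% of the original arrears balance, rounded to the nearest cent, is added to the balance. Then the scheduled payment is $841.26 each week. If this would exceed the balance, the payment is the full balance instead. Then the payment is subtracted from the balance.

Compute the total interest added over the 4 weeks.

# | Opening | Interest | Payment | End bal
1 | $2,731.37 | $73.75 | $841.26 | $1,963.86
2 | $1,963.86 | $73.75 | $841.26 | $1,196.35
3 | $1,196.35 | $73.75 | $841.26 | $428.84
4 | $428.84 | $73.75 | $502.59 | $0.00
Total interest: $73.75 + $73.75 + $73.75 + $73.75 = $295.00

$295.00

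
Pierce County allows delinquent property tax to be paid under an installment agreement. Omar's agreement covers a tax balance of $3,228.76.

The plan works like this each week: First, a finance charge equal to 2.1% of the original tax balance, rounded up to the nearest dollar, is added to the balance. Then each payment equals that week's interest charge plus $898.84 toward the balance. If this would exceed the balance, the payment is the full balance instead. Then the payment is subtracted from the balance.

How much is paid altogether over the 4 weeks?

Week 1: $3,228.76 +$68.00 interest = $3,296.76; pay $966.84 → $2,329.92
Week 2: $2,329.92 +$68.00 interest = $2,397.92; pay $966.84 → $1,431.08
Week 3: $1,431.08 +$68.00 interest = $1,499.08; pay $966.84 → $532.24
Week 4: $532.24 +$68.00 interest = $600.24; pay $600.24 → $0.00
Total paid: $3,500.76

$3,500.76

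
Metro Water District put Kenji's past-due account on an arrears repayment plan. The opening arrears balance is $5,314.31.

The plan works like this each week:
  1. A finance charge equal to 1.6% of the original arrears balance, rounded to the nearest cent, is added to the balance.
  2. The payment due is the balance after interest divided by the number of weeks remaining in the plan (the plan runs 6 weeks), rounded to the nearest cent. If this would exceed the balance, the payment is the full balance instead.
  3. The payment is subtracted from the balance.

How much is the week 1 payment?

$899.89

Week 1: opening $5,314.31; interest $85.03 → $5,399.34; payment $899.89; balance $4,499.45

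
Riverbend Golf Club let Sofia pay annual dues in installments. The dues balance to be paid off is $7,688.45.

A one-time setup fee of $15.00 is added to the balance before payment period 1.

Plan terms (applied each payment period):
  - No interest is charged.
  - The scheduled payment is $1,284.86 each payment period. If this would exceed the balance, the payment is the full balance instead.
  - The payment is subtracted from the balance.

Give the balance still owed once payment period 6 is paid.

$0.00

Payment period 1: opening $7,703.45; payment $1,284.86; balance $6,418.59
Payment period 2: opening $6,418.59; payment $1,284.86; balance $5,133.73
Payment period 3: opening $5,133.73; payment $1,284.86; balance $3,848.87
Payment period 4: opening $3,848.87; payment $1,284.86; balance $2,564.01
Payment period 5: opening $2,564.01; payment $1,284.86; balance $1,279.15
Payment period 6: opening $1,279.15; payment $1,279.15; balance $0.00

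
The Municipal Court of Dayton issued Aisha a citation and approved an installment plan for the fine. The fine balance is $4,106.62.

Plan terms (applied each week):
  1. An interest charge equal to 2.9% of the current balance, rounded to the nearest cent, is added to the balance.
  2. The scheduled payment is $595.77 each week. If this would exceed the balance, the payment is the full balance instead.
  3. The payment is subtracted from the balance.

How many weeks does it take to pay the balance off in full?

Week 1: opening $4,106.62; interest $119.09 → $4,225.71; payment $595.77; balance $3,629.94
Week 2: opening $3,629.94; interest $105.27 → $3,735.21; payment $595.77; balance $3,139.44
Week 3: opening $3,139.44; interest $91.04 → $3,230.48; payment $595.77; balance $2,634.71
Week 4: opening $2,634.71; interest $76.41 → $2,711.12; payment $595.77; balance $2,115.35
Week 5: opening $2,115.35; interest $61.35 → $2,176.70; payment $595.77; balance $1,580.93
Week 6: opening $1,580.93; interest $45.85 → $1,626.78; payment $595.77; balance $1,031.01
Week 7: opening $1,031.01; interest $29.90 → $1,060.91; payment $595.77; balance $465.14
Week 8: opening $465.14; interest $13.49 → $478.63; payment $478.63; balance $0.00
Balance reaches $0.00 in week 8.

8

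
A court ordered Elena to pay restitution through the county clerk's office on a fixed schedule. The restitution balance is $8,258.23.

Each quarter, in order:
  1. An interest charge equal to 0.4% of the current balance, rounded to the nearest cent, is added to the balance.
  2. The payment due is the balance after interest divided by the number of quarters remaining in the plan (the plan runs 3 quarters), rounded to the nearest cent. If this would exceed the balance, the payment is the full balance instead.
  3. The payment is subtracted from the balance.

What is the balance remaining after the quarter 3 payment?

$0.00

Quarter 1: $8,258.23 +$33.03 interest = $8,291.26; pay $2,763.75 → $5,527.51
Quarter 2: $5,527.51 +$22.11 interest = $5,549.62; pay $2,774.81 → $2,774.81
Quarter 3: $2,774.81 +$11.10 interest = $2,785.91; pay $2,785.91 → $0.00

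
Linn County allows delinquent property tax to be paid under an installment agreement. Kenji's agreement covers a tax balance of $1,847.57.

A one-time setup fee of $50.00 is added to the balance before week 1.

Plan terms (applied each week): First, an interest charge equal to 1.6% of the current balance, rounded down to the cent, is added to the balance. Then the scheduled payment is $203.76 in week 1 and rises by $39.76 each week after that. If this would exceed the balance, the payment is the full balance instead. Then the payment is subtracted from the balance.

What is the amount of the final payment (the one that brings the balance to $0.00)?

$208.64

Week 1: opening $1,897.57; interest $30.36 → $1,927.93; payment $203.76; balance $1,724.17
Week 2: opening $1,724.17; interest $27.58 → $1,751.75; payment $243.52; balance $1,508.23
Week 3: opening $1,508.23; interest $24.13 → $1,532.36; payment $283.28; balance $1,249.08
Week 4: opening $1,249.08; interest $19.98 → $1,269.06; payment $323.04; balance $946.02
Week 5: opening $946.02; interest $15.13 → $961.15; payment $362.80; balance $598.35
Week 6: opening $598.35; interest $9.57 → $607.92; payment $402.56; balance $205.36
Week 7: opening $205.36; interest $3.28 → $208.64; payment $208.64; balance $0.00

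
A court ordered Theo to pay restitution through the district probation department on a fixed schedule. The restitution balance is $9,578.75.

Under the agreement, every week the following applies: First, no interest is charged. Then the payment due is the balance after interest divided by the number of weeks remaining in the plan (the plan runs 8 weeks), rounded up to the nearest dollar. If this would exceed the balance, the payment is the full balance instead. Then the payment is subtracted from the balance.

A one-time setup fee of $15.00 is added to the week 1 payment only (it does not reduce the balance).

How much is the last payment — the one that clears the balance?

$1,196.75

Week 1: $9,578.75 − $1,198.00 (+ $15.00 fee) → $8,380.75
Week 2: $8,380.75 − $1,198.00 → $7,182.75
Week 3: $7,182.75 − $1,198.00 → $5,984.75
Week 4: $5,984.75 − $1,197.00 → $4,787.75
Week 5: $4,787.75 − $1,197.00 → $3,590.75
Week 6: $3,590.75 − $1,197.00 → $2,393.75
Week 7: $2,393.75 − $1,197.00 → $1,196.75
Week 8: $1,196.75 − $1,196.75 → $0.00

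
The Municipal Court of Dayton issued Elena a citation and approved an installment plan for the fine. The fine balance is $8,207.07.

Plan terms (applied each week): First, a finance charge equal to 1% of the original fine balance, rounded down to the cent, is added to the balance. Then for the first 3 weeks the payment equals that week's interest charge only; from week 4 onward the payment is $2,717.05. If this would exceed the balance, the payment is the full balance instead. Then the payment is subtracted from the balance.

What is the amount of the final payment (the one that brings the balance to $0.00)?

Week 1: $8,207.07 +$82.07 interest = $8,289.14; pay $82.07 → $8,207.07
Week 2: $8,207.07 +$82.07 interest = $8,289.14; pay $82.07 → $8,207.07
Week 3: $8,207.07 +$82.07 interest = $8,289.14; pay $82.07 → $8,207.07
Week 4: $8,207.07 +$82.07 interest = $8,289.14; pay $2,717.05 → $5,572.09
Week 5: $5,572.09 +$82.07 interest = $5,654.16; pay $2,717.05 → $2,937.11
Week 6: $2,937.11 +$82.07 interest = $3,019.18; pay $2,717.05 → $302.13
Week 7: $302.13 +$82.07 interest = $384.20; pay $384.20 → $0.00

$384.20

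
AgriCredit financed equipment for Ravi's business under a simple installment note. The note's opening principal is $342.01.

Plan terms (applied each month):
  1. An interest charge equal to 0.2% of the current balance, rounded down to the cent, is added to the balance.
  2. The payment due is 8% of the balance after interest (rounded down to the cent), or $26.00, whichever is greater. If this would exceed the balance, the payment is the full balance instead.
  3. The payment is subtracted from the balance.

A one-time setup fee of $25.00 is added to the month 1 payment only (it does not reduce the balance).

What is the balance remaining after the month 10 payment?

Month 1: opening $342.01; interest $0.68 → $342.69; payment $27.41 (+ $25.00 fee); balance $315.28
Month 2: opening $315.28; interest $0.63 → $315.91; payment $26.00; balance $289.91
Month 3: opening $289.91; interest $0.57 → $290.48; payment $26.00; balance $264.48
Month 4: opening $264.48; interest $0.52 → $265.00; payment $26.00; balance $239.00
Month 5: opening $239.00; interest $0.47 → $239.47; payment $26.00; balance $213.47
Month 6: opening $213.47; interest $0.42 → $213.89; payment $26.00; balance $187.89
Month 7: opening $187.89; interest $0.37 → $188.26; payment $26.00; balance $162.26
Month 8: opening $162.26; interest $0.32 → $162.58; payment $26.00; balance $136.58
Month 9: opening $136.58; interest $0.27 → $136.85; payment $26.00; balance $110.85
Month 10: opening $110.85; interest $0.22 → $111.07; payment $26.00; balance $85.07

$85.07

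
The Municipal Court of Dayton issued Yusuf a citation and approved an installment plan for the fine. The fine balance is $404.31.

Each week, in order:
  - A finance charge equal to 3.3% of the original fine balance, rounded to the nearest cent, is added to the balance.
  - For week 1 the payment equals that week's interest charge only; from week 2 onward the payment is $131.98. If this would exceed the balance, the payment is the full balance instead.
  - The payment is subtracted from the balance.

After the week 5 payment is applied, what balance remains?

$0.00

Week 1: opening $404.31; interest $13.34 → $417.65; payment $13.34; balance $404.31
Week 2: opening $404.31; interest $13.34 → $417.65; payment $131.98; balance $285.67
Week 3: opening $285.67; interest $13.34 → $299.01; payment $131.98; balance $167.03
Week 4: opening $167.03; interest $13.34 → $180.37; payment $131.98; balance $48.39
Week 5: opening $48.39; interest $13.34 → $61.73; payment $61.73; balance $0.00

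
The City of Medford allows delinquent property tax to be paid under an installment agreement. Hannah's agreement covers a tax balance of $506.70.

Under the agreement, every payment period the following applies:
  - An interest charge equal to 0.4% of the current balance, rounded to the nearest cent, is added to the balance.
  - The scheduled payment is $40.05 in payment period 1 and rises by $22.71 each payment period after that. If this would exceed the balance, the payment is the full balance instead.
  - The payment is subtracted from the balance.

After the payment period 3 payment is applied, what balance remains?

$323.95

# | Opening | Interest | Payment | End bal
1 | $506.70 | $2.03 | $40.05 | $468.68
2 | $468.68 | $1.87 | $62.76 | $407.79
3 | $407.79 | $1.63 | $85.47 | $323.95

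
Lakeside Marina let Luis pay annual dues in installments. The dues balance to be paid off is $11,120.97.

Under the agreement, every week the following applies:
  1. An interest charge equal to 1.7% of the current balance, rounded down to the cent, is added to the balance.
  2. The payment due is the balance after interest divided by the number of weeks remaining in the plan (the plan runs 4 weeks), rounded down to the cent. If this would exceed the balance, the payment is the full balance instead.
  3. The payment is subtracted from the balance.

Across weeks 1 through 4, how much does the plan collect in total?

# | Opening | Interest | Payment | End bal
1 | $11,120.97 | $189.05 | $2,827.50 | $8,482.52
2 | $8,482.52 | $144.20 | $2,875.57 | $5,751.15
3 | $5,751.15 | $97.76 | $2,924.45 | $2,924.46
4 | $2,924.46 | $49.71 | $2,974.17 | $0.00
Total paid: $11,601.69

$11,601.69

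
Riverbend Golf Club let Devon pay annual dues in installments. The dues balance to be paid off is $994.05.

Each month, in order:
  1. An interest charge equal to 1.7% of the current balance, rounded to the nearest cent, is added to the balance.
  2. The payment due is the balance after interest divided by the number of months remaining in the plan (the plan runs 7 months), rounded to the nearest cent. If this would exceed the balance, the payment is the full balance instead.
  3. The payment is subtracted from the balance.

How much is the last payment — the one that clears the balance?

$159.79

Month 1: opening $994.05; interest $16.90 → $1,010.95; payment $144.42; balance $866.53
Month 2: opening $866.53; interest $14.73 → $881.26; payment $146.88; balance $734.38
Month 3: opening $734.38; interest $12.48 → $746.86; payment $149.37; balance $597.49
Month 4: opening $597.49; interest $10.16 → $607.65; payment $151.91; balance $455.74
Month 5: opening $455.74; interest $7.75 → $463.49; payment $154.50; balance $308.99
Month 6: opening $308.99; interest $5.25 → $314.24; payment $157.12; balance $157.12
Month 7: opening $157.12; interest $2.67 → $159.79; payment $159.79; balance $0.00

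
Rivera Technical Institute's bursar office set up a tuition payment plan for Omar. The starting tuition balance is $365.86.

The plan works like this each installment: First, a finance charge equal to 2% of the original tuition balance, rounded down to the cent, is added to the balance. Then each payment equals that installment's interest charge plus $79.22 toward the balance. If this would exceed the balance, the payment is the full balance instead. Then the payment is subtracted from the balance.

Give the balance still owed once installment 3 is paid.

# | Opening | Interest | Payment | End bal
1 | $365.86 | $7.31 | $86.53 | $286.64
2 | $286.64 | $7.31 | $86.53 | $207.42
3 | $207.42 | $7.31 | $86.53 | $128.20

$128.20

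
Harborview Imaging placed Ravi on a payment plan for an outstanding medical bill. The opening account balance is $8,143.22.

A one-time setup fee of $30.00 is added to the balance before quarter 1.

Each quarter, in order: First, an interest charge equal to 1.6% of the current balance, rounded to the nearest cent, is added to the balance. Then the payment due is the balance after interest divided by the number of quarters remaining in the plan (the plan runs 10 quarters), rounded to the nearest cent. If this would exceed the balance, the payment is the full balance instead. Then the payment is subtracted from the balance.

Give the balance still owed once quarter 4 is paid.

# | Opening | Interest | Payment | End bal
1 | $8,173.22 | $130.77 | $830.40 | $7,473.59
2 | $7,473.59 | $119.58 | $843.69 | $6,749.48
3 | $6,749.48 | $107.99 | $857.18 | $6,000.29
4 | $6,000.29 | $96.00 | $870.90 | $5,225.39

$5,225.39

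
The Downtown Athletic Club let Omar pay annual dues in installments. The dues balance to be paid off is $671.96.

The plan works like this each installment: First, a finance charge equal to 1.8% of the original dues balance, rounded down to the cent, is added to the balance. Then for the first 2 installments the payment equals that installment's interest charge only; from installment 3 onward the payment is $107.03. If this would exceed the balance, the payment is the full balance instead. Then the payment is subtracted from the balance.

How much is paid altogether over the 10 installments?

# | Opening | Interest | Payment | End bal
1 | $671.96 | $12.09 | $12.09 | $671.96
2 | $671.96 | $12.09 | $12.09 | $671.96
3 | $671.96 | $12.09 | $107.03 | $577.02
4 | $577.02 | $12.09 | $107.03 | $482.08
5 | $482.08 | $12.09 | $107.03 | $387.14
6 | $387.14 | $12.09 | $107.03 | $292.20
7 | $292.20 | $12.09 | $107.03 | $197.26
8 | $197.26 | $12.09 | $107.03 | $102.32
9 | $102.32 | $12.09 | $107.03 | $7.38
10 | $7.38 | $12.09 | $19.47 | $0.00
Total paid: $792.86

$792.86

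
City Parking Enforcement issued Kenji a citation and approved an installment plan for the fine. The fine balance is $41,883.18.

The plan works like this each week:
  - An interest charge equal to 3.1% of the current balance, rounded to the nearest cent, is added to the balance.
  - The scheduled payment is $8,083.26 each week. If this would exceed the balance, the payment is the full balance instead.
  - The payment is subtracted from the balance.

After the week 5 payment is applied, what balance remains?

Week 1: $41,883.18 +$1,298.38 interest = $43,181.56; pay $8,083.26 → $35,098.30
Week 2: $35,098.30 +$1,088.05 interest = $36,186.35; pay $8,083.26 → $28,103.09
Week 3: $28,103.09 +$871.20 interest = $28,974.29; pay $8,083.26 → $20,891.03
Week 4: $20,891.03 +$647.62 interest = $21,538.65; pay $8,083.26 → $13,455.39
Week 5: $13,455.39 +$417.12 interest = $13,872.51; pay $8,083.26 → $5,789.25

$5,789.25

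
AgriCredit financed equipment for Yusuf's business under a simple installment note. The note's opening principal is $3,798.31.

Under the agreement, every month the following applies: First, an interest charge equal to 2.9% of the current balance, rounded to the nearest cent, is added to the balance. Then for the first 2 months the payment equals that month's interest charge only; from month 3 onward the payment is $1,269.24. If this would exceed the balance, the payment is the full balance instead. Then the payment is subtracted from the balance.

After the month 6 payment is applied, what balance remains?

# | Opening | Interest | Payment | End bal
1 | $3,798.31 | $110.15 | $110.15 | $3,798.31
2 | $3,798.31 | $110.15 | $110.15 | $3,798.31
3 | $3,798.31 | $110.15 | $1,269.24 | $2,639.22
4 | $2,639.22 | $76.54 | $1,269.24 | $1,446.52
5 | $1,446.52 | $41.95 | $1,269.24 | $219.23
6 | $219.23 | $6.36 | $225.59 | $0.00

$0.00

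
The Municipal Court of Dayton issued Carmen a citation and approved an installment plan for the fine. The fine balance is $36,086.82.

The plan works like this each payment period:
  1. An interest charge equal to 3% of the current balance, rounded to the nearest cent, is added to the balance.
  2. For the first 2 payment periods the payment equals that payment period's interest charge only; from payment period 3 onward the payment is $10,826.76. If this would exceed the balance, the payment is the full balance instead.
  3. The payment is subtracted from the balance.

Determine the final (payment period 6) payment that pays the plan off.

$6,147.67

Payment period 1: $36,086.82 +$1,082.60 interest = $37,169.42; pay $1,082.60 → $36,086.82
Payment period 2: $36,086.82 +$1,082.60 interest = $37,169.42; pay $1,082.60 → $36,086.82
Payment period 3: $36,086.82 +$1,082.60 interest = $37,169.42; pay $10,826.76 → $26,342.66
Payment period 4: $26,342.66 +$790.28 interest = $27,132.94; pay $10,826.76 → $16,306.18
Payment period 5: $16,306.18 +$489.19 interest = $16,795.37; pay $10,826.76 → $5,968.61
Payment period 6: $5,968.61 +$179.06 interest = $6,147.67; pay $6,147.67 → $0.00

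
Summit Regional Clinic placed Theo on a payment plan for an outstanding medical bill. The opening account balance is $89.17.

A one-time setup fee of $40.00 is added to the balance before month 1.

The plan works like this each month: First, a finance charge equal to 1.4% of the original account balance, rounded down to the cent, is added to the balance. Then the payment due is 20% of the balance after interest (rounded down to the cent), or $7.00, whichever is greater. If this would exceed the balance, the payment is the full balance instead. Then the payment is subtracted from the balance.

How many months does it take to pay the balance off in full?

Month 1: $129.17 +$1.24 interest = $130.41; pay $26.08 → $104.33
Month 2: $104.33 +$1.24 interest = $105.57; pay $21.11 → $84.46
Month 3: $84.46 +$1.24 interest = $85.70; pay $17.14 → $68.56
Month 4: $68.56 +$1.24 interest = $69.80; pay $13.96 → $55.84
Month 5: $55.84 +$1.24 interest = $57.08; pay $11.41 → $45.67
Month 6: $45.67 +$1.24 interest = $46.91; pay $9.38 → $37.53
Month 7: $37.53 +$1.24 interest = $38.77; pay $7.75 → $31.02
Month 8: $31.02 +$1.24 interest = $32.26; pay $7.00 → $25.26
Month 9: $25.26 +$1.24 interest = $26.50; pay $7.00 → $19.50
Month 10: $19.50 +$1.24 interest = $20.74; pay $7.00 → $13.74
Month 11: $13.74 +$1.24 interest = $14.98; pay $7.00 → $7.98
Month 12: $7.98 +$1.24 interest = $9.22; pay $7.00 → $2.22
Month 13: $2.22 +$1.24 interest = $3.46; pay $3.46 → $0.00
Balance reaches $0.00 in month 13.

13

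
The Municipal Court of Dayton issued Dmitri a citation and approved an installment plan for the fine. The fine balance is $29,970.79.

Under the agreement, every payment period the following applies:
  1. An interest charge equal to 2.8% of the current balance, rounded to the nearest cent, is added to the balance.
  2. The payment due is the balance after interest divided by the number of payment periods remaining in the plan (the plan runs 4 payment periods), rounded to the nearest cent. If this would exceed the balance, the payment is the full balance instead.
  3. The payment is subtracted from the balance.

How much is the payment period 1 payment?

Payment period 1: $29,970.79 +$839.18 interest = $30,809.97; pay $7,702.49 → $23,107.48

$7,702.49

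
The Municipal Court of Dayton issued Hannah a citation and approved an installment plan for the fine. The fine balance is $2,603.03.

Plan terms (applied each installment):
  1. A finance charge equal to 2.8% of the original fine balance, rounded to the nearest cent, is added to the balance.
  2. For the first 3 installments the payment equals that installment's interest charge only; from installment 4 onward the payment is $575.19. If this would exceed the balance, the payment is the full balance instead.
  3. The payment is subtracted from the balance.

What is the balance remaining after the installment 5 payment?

Installment 1: opening $2,603.03; interest $72.88 → $2,675.91; payment $72.88; balance $2,603.03
Installment 2: opening $2,603.03; interest $72.88 → $2,675.91; payment $72.88; balance $2,603.03
Installment 3: opening $2,603.03; interest $72.88 → $2,675.91; payment $72.88; balance $2,603.03
Installment 4: opening $2,603.03; interest $72.88 → $2,675.91; payment $575.19; balance $2,100.72
Installment 5: opening $2,100.72; interest $72.88 → $2,173.60; payment $575.19; balance $1,598.41

$1,598.41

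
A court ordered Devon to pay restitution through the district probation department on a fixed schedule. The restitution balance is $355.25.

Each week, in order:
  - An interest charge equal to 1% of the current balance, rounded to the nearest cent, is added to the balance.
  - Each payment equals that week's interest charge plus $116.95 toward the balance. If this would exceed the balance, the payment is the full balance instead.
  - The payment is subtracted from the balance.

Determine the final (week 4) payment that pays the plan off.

# | Opening | Interest | Payment | End bal
1 | $355.25 | $3.55 | $120.50 | $238.30
2 | $238.30 | $2.38 | $119.33 | $121.35
3 | $121.35 | $1.21 | $118.16 | $4.40
4 | $4.40 | $0.04 | $4.44 | $0.00

$4.44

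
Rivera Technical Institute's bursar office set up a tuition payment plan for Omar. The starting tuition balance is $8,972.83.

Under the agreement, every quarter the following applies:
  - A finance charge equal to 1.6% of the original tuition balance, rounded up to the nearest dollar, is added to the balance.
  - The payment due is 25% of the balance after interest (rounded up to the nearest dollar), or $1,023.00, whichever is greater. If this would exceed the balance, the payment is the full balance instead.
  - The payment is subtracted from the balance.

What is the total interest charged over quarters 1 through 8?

$1,152.00

Quarter 1: opening $8,972.83; interest $144.00 → $9,116.83; payment $2,280.00; balance $6,836.83
Quarter 2: opening $6,836.83; interest $144.00 → $6,980.83; payment $1,746.00; balance $5,234.83
Quarter 3: opening $5,234.83; interest $144.00 → $5,378.83; payment $1,345.00; balance $4,033.83
Quarter 4: opening $4,033.83; interest $144.00 → $4,177.83; payment $1,045.00; balance $3,132.83
Quarter 5: opening $3,132.83; interest $144.00 → $3,276.83; payment $1,023.00; balance $2,253.83
Quarter 6: opening $2,253.83; interest $144.00 → $2,397.83; payment $1,023.00; balance $1,374.83
Quarter 7: opening $1,374.83; interest $144.00 → $1,518.83; payment $1,023.00; balance $495.83
Quarter 8: opening $495.83; interest $144.00 → $639.83; payment $639.83; balance $0.00
Total interest: $144.00 + $144.00 + $144.00 + $144.00 + $144.00 + $144.00 + $144.00 + $144.00 = $1,152.00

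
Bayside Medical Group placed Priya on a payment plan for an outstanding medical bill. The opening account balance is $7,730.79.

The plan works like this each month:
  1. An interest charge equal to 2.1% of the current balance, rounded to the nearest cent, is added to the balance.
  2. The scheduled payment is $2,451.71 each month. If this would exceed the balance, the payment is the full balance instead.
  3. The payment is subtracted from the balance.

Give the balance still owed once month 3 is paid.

# | Opening | Interest | Payment | End bal
1 | $7,730.79 | $162.35 | $2,451.71 | $5,441.43
2 | $5,441.43 | $114.27 | $2,451.71 | $3,103.99
3 | $3,103.99 | $65.18 | $2,451.71 | $717.46

$717.46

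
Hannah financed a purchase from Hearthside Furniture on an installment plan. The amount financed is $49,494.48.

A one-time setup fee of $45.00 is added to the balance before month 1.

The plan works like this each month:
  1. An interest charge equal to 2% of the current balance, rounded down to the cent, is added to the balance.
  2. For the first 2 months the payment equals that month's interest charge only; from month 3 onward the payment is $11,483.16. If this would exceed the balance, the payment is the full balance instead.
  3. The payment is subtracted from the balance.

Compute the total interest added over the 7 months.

$4,794.62

Month 1: $49,539.48 +$990.78 interest = $50,530.26; pay $990.78 → $49,539.48
Month 2: $49,539.48 +$990.78 interest = $50,530.26; pay $990.78 → $49,539.48
Month 3: $49,539.48 +$990.78 interest = $50,530.26; pay $11,483.16 → $39,047.10
Month 4: $39,047.10 +$780.94 interest = $39,828.04; pay $11,483.16 → $28,344.88
Month 5: $28,344.88 +$566.89 interest = $28,911.77; pay $11,483.16 → $17,428.61
Month 6: $17,428.61 +$348.57 interest = $17,777.18; pay $11,483.16 → $6,294.02
Month 7: $6,294.02 +$125.88 interest = $6,419.90; pay $6,419.90 → $0.00
Total interest: $990.78 + $990.78 + $990.78 + $780.94 + $566.89 + $348.57 + $125.88 = $4,794.62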